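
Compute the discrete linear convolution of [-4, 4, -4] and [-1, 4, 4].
y[0] = -4×-1 = 4; y[1] = -4×4 + 4×-1 = -20; y[2] = -4×4 + 4×4 + -4×-1 = 4; y[3] = 4×4 + -4×4 = 0; y[4] = -4×4 = -16

[4, -20, 4, 0, -16]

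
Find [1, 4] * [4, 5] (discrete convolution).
y[0] = 1×4 = 4; y[1] = 1×5 + 4×4 = 21; y[2] = 4×5 = 20

[4, 21, 20]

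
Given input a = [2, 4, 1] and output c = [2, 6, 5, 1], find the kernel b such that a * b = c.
Output length 4 = len(a) + len(b) - 1 ⇒ len(b) = 2. Solve b forward using b[k] = (c[k] - Σ_{i≥1} a[i]·b[k-i]) / a[0]: b[0] = c[0] / a[0] = 2 / 2 = 1; b[1] = (c[1] - 4×1) / a[0] = (6 - 4×1) / 2 = 1. So b = [1, 1]. Forward-check [2, 4, 1] * [1, 1]: c[0] = 2×1 = 2; c[1] = 2×1 + 4×1 = 6; c[2] = 4×1 + 1×1 = 5; c[3] = 1×1 = 1 → [2, 6, 5, 1] ✓

[1, 1]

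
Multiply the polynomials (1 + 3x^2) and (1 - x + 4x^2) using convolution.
Ascending coefficients: a = [1, 0, 3], b = [1, -1, 4]. c[0] = 1×1 = 1; c[1] = 1×-1 + 0×1 = -1; c[2] = 1×4 + 0×-1 + 3×1 = 7; c[3] = 0×4 + 3×-1 = -3; c[4] = 3×4 = 12. Result coefficients: [1, -1, 7, -3, 12] → 1 - x + 7x^2 - 3x^3 + 12x^4

1 - x + 7x^2 - 3x^3 + 12x^4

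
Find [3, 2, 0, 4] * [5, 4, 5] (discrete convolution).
y[0] = 3×5 = 15; y[1] = 3×4 + 2×5 = 22; y[2] = 3×5 + 2×4 + 0×5 = 23; y[3] = 2×5 + 0×4 + 4×5 = 30; y[4] = 0×5 + 4×4 = 16; y[5] = 4×5 = 20

[15, 22, 23, 30, 16, 20]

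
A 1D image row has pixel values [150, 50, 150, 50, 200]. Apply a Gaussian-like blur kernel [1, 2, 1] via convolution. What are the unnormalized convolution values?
Convolve image row [150, 50, 150, 50, 200] with kernel [1, 2, 1]: y[0] = 150×1 = 150; y[1] = 150×2 + 50×1 = 350; y[2] = 150×1 + 50×2 + 150×1 = 400; y[3] = 50×1 + 150×2 + 50×1 = 400; y[4] = 150×1 + 50×2 + 200×1 = 450; y[5] = 50×1 + 200×2 = 450; y[6] = 200×1 = 200 → [150, 350, 400, 400, 450, 450, 200]. Normalization factor = sum(kernel) = 4.

[150, 350, 400, 400, 450, 450, 200]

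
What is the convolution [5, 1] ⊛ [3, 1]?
y[0] = 5×3 = 15; y[1] = 5×1 + 1×3 = 8; y[2] = 1×1 = 1

[15, 8, 1]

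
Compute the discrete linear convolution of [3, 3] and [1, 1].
y[0] = 3×1 = 3; y[1] = 3×1 + 3×1 = 6; y[2] = 3×1 = 3

[3, 6, 3]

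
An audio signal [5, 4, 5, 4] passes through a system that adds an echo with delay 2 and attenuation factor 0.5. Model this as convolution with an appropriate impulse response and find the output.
Direct-path + delayed-attenuated-path model → impulse response h = [1, 0, 0.5] (1 at lag 0, 0.5 at lag 2). Output y[n] = x[n] + 0.5·x[n - 2] (with x[n] = 0 outside 0..3): y[0] = 5 + 0.5×0 = 5; y[1] = 4 + 0.5×0 = 4; y[2] = 5 + 0.5×5 = 7.5; y[3] = 4 + 0.5×4 = 6.0; y[4] = 0 + 0.5×5 = 2.5; y[5] = 0 + 0.5×4 = 2.0. So y = [5, 4, 7.5, 6.0, 2.5, 2.0]

[5, 4, 7.5, 6.0, 2.5, 2.0]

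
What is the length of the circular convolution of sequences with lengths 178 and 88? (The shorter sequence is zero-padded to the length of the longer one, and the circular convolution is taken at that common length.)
Circular convolution (zero-padding the shorter input) has length max(m, n) = max(178, 88) = 178

178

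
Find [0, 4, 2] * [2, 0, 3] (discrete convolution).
y[0] = 0×2 = 0; y[1] = 0×0 + 4×2 = 8; y[2] = 0×3 + 4×0 + 2×2 = 4; y[3] = 4×3 + 2×0 = 12; y[4] = 2×3 = 6

[0, 8, 4, 12, 6]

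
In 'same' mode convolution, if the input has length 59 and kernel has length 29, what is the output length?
'Same' mode returns an output with the same length as the input: 59

59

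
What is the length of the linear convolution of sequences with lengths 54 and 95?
Linear/full convolution length: m + n - 1 = 54 + 95 - 1 = 148

148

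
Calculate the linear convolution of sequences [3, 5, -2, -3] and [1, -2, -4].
y[0] = 3×1 = 3; y[1] = 3×-2 + 5×1 = -1; y[2] = 3×-4 + 5×-2 + -2×1 = -24; y[3] = 5×-4 + -2×-2 + -3×1 = -19; y[4] = -2×-4 + -3×-2 = 14; y[5] = -3×-4 = 12

[3, -1, -24, -19, 14, 12]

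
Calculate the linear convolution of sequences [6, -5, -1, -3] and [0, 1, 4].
y[0] = 6×0 = 0; y[1] = 6×1 + -5×0 = 6; y[2] = 6×4 + -5×1 + -1×0 = 19; y[3] = -5×4 + -1×1 + -3×0 = -21; y[4] = -1×4 + -3×1 = -7; y[5] = -3×4 = -12

[0, 6, 19, -21, -7, -12]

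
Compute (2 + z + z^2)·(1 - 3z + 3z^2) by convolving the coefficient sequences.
Ascending coefficients: a = [2, 1, 1], b = [1, -3, 3]. c[0] = 2×1 = 2; c[1] = 2×-3 + 1×1 = -5; c[2] = 2×3 + 1×-3 + 1×1 = 4; c[3] = 1×3 + 1×-3 = 0; c[4] = 1×3 = 3. Result coefficients: [2, -5, 4, 0, 3] → 2 - 5z + 4z^2 + 3z^4

2 - 5z + 4z^2 + 3z^4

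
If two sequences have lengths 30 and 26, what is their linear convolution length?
Linear/full convolution length: m + n - 1 = 30 + 26 - 1 = 55

55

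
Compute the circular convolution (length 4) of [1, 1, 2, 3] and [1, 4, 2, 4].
Use y[k] = Σ_j s[j]·t[(k-j) mod 4]. y[0] = 1×1 + 1×4 + 2×2 + 3×4 = 21; y[1] = 1×4 + 1×1 + 2×4 + 3×2 = 19; y[2] = 1×2 + 1×4 + 2×1 + 3×4 = 20; y[3] = 1×4 + 1×2 + 2×4 + 3×1 = 17. Result: [21, 19, 20, 17]

[21, 19, 20, 17]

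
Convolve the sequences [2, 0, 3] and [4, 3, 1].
y[0] = 2×4 = 8; y[1] = 2×3 + 0×4 = 6; y[2] = 2×1 + 0×3 + 3×4 = 14; y[3] = 0×1 + 3×3 = 9; y[4] = 3×1 = 3

[8, 6, 14, 9, 3]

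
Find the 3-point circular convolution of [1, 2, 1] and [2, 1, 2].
Use y[k] = Σ_j a[j]·b[(k-j) mod 3]. y[0] = 1×2 + 2×2 + 1×1 = 7; y[1] = 1×1 + 2×2 + 1×2 = 7; y[2] = 1×2 + 2×1 + 1×2 = 6. Result: [7, 7, 6]

[7, 7, 6]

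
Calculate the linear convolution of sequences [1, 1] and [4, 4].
y[0] = 1×4 = 4; y[1] = 1×4 + 1×4 = 8; y[2] = 1×4 = 4

[4, 8, 4]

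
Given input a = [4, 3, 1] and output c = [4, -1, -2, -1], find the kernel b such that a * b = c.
Output length 4 = len(a) + len(b) - 1 ⇒ len(b) = 2. Solve b forward using b[k] = (c[k] - Σ_{i≥1} a[i]·b[k-i]) / a[0]: b[0] = c[0] / a[0] = 4 / 4 = 1; b[1] = (c[1] - 3×1) / a[0] = (-1 - 3×1) / 4 = -1. So b = [1, -1]. Forward-check [4, 3, 1] * [1, -1]: c[0] = 4×1 = 4; c[1] = 4×-1 + 3×1 = -1; c[2] = 3×-1 + 1×1 = -2; c[3] = 1×-1 = -1 → [4, -1, -2, -1] ✓

[1, -1]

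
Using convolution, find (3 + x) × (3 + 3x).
Ascending coefficients: a = [3, 1], b = [3, 3]. c[0] = 3×3 = 9; c[1] = 3×3 + 1×3 = 12; c[2] = 1×3 = 3. Result coefficients: [9, 12, 3] → 9 + 12x + 3x^2

9 + 12x + 3x^2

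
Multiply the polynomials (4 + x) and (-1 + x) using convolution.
Ascending coefficients: a = [4, 1], b = [-1, 1]. c[0] = 4×-1 = -4; c[1] = 4×1 + 1×-1 = 3; c[2] = 1×1 = 1. Result coefficients: [-4, 3, 1] → -4 + 3x + x^2

-4 + 3x + x^2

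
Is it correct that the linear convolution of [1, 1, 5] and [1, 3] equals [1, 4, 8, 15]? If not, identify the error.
Recompute linear convolution of [1, 1, 5] and [1, 3]: y[0] = 1×1 = 1; y[1] = 1×3 + 1×1 = 4; y[2] = 1×3 + 5×1 = 8; y[3] = 5×3 = 15 → [1, 4, 8, 15]. Given [1, 4, 8, 15] matches, so answer: Yes

Yes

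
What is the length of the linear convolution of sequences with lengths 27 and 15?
Linear/full convolution length: m + n - 1 = 27 + 15 - 1 = 41

41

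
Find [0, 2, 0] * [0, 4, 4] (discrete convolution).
y[0] = 0×0 = 0; y[1] = 0×4 + 2×0 = 0; y[2] = 0×4 + 2×4 + 0×0 = 8; y[3] = 2×4 + 0×4 = 8; y[4] = 0×4 = 0

[0, 0, 8, 8, 0]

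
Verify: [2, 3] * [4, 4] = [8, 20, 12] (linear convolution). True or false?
Recompute linear convolution of [2, 3] and [4, 4]: y[0] = 2×4 = 8; y[1] = 2×4 + 3×4 = 20; y[2] = 3×4 = 12 → [8, 20, 12]. Given [8, 20, 12] matches, so answer: Yes

Yes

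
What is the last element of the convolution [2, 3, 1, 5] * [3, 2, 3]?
Use y[k] = Σ_i a[i]·b[k-i] at k=5. y[5] = 5×3 = 15

15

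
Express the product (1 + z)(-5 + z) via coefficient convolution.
Ascending coefficients: a = [1, 1], b = [-5, 1]. c[0] = 1×-5 = -5; c[1] = 1×1 + 1×-5 = -4; c[2] = 1×1 = 1. Result coefficients: [-5, -4, 1] → -5 - 4z + z^2

-5 - 4z + z^2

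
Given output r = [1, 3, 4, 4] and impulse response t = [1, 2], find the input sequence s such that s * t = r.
Deconvolve r=[1, 3, 4, 4] by t=[1, 2]. Since t[0]=1, solve forward: s[0] = r[0] / 1 = 1; s[1] = (r[1] - 1×2) / 1 = 1; s[2] = (r[2] - 1×2) / 1 = 2. So s = [1, 1, 2]. Check by forward convolution: r[0] = 1×1 = 1; r[1] = 1×2 + 1×1 = 3; r[2] = 1×2 + 2×1 = 4; r[3] = 2×2 = 4

[1, 1, 2]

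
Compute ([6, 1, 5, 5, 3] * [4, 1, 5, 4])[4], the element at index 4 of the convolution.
Use y[k] = Σ_i a[i]·b[k-i] at k=4. y[4] = 1×4 + 5×5 + 5×1 + 3×4 = 46

46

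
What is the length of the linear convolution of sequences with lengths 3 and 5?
Linear/full convolution length: m + n - 1 = 3 + 5 - 1 = 7

7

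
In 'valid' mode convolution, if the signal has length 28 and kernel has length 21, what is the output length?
'Valid' mode counts only positions where the kernel fully overlaps the signal: m - n + 1 = 28 - 21 + 1 = 8

8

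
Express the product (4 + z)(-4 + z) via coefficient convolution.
Ascending coefficients: a = [4, 1], b = [-4, 1]. c[0] = 4×-4 = -16; c[1] = 4×1 + 1×-4 = 0; c[2] = 1×1 = 1. Result coefficients: [-16, 0, 1] → -16 + z^2

-16 + z^2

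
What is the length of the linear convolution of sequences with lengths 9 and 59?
Linear/full convolution length: m + n - 1 = 9 + 59 - 1 = 67

67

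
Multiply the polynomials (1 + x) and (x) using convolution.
Ascending coefficients: a = [1, 1], b = [0, 1]. c[0] = 1×0 = 0; c[1] = 1×1 + 1×0 = 1; c[2] = 1×1 = 1. Result coefficients: [0, 1, 1] → x + x^2

x + x^2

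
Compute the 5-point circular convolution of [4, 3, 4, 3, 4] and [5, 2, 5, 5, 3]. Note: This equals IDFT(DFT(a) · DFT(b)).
Either evaluate y[k] = Σ_j a[j]·b[(k-j) mod 5] directly, or use IDFT(DFT(a) · DFT(b)). y[0] = 4×5 + 3×3 + 4×5 + 3×5 + 4×2 = 72; y[1] = 4×2 + 3×5 + 4×3 + 3×5 + 4×5 = 70; y[2] = 4×5 + 3×2 + 4×5 + 3×3 + 4×5 = 75; y[3] = 4×5 + 3×5 + 4×2 + 3×5 + 4×3 = 70; y[4] = 4×3 + 3×5 + 4×5 + 3×2 + 4×5 = 73. Result: [72, 70, 75, 70, 73]

[72, 70, 75, 70, 73]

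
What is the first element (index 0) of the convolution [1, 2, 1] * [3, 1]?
Use y[k] = Σ_i a[i]·b[k-i] at k=0. y[0] = 1×3 = 3

3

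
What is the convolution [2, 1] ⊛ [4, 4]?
y[0] = 2×4 = 8; y[1] = 2×4 + 1×4 = 12; y[2] = 1×4 = 4

[8, 12, 4]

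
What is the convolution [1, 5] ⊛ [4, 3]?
y[0] = 1×4 = 4; y[1] = 1×3 + 5×4 = 23; y[2] = 5×3 = 15

[4, 23, 15]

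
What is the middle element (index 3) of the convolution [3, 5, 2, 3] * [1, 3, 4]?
Use y[k] = Σ_i a[i]·b[k-i] at k=3. y[3] = 5×4 + 2×3 + 3×1 = 29

29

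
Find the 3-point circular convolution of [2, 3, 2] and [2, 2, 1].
Use y[k] = Σ_j s[j]·t[(k-j) mod 3]. y[0] = 2×2 + 3×1 + 2×2 = 11; y[1] = 2×2 + 3×2 + 2×1 = 12; y[2] = 2×1 + 3×2 + 2×2 = 12. Result: [11, 12, 12]

[11, 12, 12]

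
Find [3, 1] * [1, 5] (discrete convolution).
y[0] = 3×1 = 3; y[1] = 3×5 + 1×1 = 16; y[2] = 1×5 = 5

[3, 16, 5]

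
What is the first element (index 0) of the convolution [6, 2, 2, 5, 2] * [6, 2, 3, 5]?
Use y[k] = Σ_i a[i]·b[k-i] at k=0. y[0] = 6×6 = 36

36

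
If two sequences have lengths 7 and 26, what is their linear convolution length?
Linear/full convolution length: m + n - 1 = 7 + 26 - 1 = 32

32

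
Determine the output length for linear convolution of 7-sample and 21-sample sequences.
Linear/full convolution length: m + n - 1 = 7 + 21 - 1 = 27

27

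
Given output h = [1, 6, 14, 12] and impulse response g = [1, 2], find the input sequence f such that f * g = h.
Deconvolve h=[1, 6, 14, 12] by g=[1, 2]. Since g[0]=1, solve forward: f[0] = h[0] / 1 = 1; f[1] = (h[1] - 1×2) / 1 = 4; f[2] = (h[2] - 4×2) / 1 = 6. So f = [1, 4, 6]. Check by forward convolution: h[0] = 1×1 = 1; h[1] = 1×2 + 4×1 = 6; h[2] = 4×2 + 6×1 = 14; h[3] = 6×2 = 12

[1, 4, 6]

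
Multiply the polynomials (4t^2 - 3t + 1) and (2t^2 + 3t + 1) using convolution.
Ascending coefficients: a = [1, -3, 4], b = [1, 3, 2]. c[0] = 1×1 = 1; c[1] = 1×3 + -3×1 = 0; c[2] = 1×2 + -3×3 + 4×1 = -3; c[3] = -3×2 + 4×3 = 6; c[4] = 4×2 = 8. Result coefficients: [1, 0, -3, 6, 8] → 8t^4 + 6t^3 - 3t^2 + 1

8t^4 + 6t^3 - 3t^2 + 1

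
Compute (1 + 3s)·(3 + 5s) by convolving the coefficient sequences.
Ascending coefficients: a = [1, 3], b = [3, 5]. c[0] = 1×3 = 3; c[1] = 1×5 + 3×3 = 14; c[2] = 3×5 = 15. Result coefficients: [3, 14, 15] → 3 + 14s + 15s^2

3 + 14s + 15s^2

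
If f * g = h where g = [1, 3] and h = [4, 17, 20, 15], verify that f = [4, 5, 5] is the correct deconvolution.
Forward-compute [4, 5, 5] * [1, 3]: h[0] = 4×1 = 4; h[1] = 4×3 + 5×1 = 17; h[2] = 5×3 + 5×1 = 20; h[3] = 5×3 = 15 → [4, 17, 20, 15]. Matches given h = [4, 17, 20, 15], so verified.

Verified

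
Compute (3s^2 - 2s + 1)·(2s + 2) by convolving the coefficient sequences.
Ascending coefficients: a = [1, -2, 3], b = [2, 2]. c[0] = 1×2 = 2; c[1] = 1×2 + -2×2 = -2; c[2] = -2×2 + 3×2 = 2; c[3] = 3×2 = 6. Result coefficients: [2, -2, 2, 6] → 6s^3 + 2s^2 - 2s + 2

6s^3 + 2s^2 - 2s + 2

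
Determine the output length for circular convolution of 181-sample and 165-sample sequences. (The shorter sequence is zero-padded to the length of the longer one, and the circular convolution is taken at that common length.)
Circular convolution (zero-padding the shorter input) has length max(m, n) = max(181, 165) = 181

181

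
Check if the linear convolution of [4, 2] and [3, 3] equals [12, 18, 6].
Recompute linear convolution of [4, 2] and [3, 3]: y[0] = 4×3 = 12; y[1] = 4×3 + 2×3 = 18; y[2] = 2×3 = 6 → [12, 18, 6]. Given [12, 18, 6] matches, so answer: Yes

Yes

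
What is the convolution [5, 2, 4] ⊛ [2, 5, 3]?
y[0] = 5×2 = 10; y[1] = 5×5 + 2×2 = 29; y[2] = 5×3 + 2×5 + 4×2 = 33; y[3] = 2×3 + 4×5 = 26; y[4] = 4×3 = 12

[10, 29, 33, 26, 12]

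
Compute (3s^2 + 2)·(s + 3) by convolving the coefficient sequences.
Ascending coefficients: a = [2, 0, 3], b = [3, 1]. c[0] = 2×3 = 6; c[1] = 2×1 + 0×3 = 2; c[2] = 0×1 + 3×3 = 9; c[3] = 3×1 = 3. Result coefficients: [6, 2, 9, 3] → 3s^3 + 9s^2 + 2s + 6

3s^3 + 9s^2 + 2s + 6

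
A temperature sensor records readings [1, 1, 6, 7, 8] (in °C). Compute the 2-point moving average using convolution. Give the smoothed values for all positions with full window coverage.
2-point moving average kernel = [1, 1]. Apply in 'valid' mode (full window coverage): avg[0] = (1 + 1) / 2 = 1.0; avg[1] = (1 + 6) / 2 = 3.5; avg[2] = (6 + 7) / 2 = 6.5; avg[3] = (7 + 8) / 2 = 7.5. Smoothed values: [1.0, 3.5, 6.5, 7.5]

[1.0, 3.5, 6.5, 7.5]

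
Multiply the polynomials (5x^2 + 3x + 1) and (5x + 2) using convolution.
Ascending coefficients: a = [1, 3, 5], b = [2, 5]. c[0] = 1×2 = 2; c[1] = 1×5 + 3×2 = 11; c[2] = 3×5 + 5×2 = 25; c[3] = 5×5 = 25. Result coefficients: [2, 11, 25, 25] → 25x^3 + 25x^2 + 11x + 2

25x^3 + 25x^2 + 11x + 2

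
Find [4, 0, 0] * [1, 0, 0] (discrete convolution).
y[0] = 4×1 = 4; y[1] = 4×0 + 0×1 = 0; y[2] = 4×0 + 0×0 + 0×1 = 0; y[3] = 0×0 + 0×0 = 0; y[4] = 0×0 = 0

[4, 0, 0, 0, 0]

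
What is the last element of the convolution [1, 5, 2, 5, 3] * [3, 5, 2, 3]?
Use y[k] = Σ_i a[i]·b[k-i] at k=7. y[7] = 3×3 = 9

9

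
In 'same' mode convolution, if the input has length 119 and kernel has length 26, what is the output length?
'Same' mode returns an output with the same length as the input: 119

119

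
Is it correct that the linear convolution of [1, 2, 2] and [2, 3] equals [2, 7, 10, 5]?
Recompute linear convolution of [1, 2, 2] and [2, 3]: y[0] = 1×2 = 2; y[1] = 1×3 + 2×2 = 7; y[2] = 2×3 + 2×2 = 10; y[3] = 2×3 = 6 → [2, 7, 10, 6]. Compare to given [2, 7, 10, 5]: they differ at index 3: given 5, correct 6, so answer: No

No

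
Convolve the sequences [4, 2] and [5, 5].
y[0] = 4×5 = 20; y[1] = 4×5 + 2×5 = 30; y[2] = 2×5 = 10

[20, 30, 10]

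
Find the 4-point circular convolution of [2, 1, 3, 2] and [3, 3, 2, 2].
Use y[k] = Σ_j u[j]·v[(k-j) mod 4]. y[0] = 2×3 + 1×2 + 3×2 + 2×3 = 20; y[1] = 2×3 + 1×3 + 3×2 + 2×2 = 19; y[2] = 2×2 + 1×3 + 3×3 + 2×2 = 20; y[3] = 2×2 + 1×2 + 3×3 + 2×3 = 21. Result: [20, 19, 20, 21]

[20, 19, 20, 21]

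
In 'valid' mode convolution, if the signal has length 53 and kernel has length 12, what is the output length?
'Valid' mode counts only positions where the kernel fully overlaps the signal: m - n + 1 = 53 - 12 + 1 = 42

42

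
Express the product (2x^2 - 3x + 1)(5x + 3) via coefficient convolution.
Ascending coefficients: a = [1, -3, 2], b = [3, 5]. c[0] = 1×3 = 3; c[1] = 1×5 + -3×3 = -4; c[2] = -3×5 + 2×3 = -9; c[3] = 2×5 = 10. Result coefficients: [3, -4, -9, 10] → 10x^3 - 9x^2 - 4x + 3

10x^3 - 9x^2 - 4x + 3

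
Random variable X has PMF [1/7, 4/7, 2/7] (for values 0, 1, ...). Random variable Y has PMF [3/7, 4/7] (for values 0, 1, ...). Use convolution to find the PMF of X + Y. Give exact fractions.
P(X+Y=k) = Σ_i P(X=i)·P(Y=k-i) — a convolution of [1/7, 4/7, 2/7] and [3/7, 4/7]. P(X+Y=0) = (1/7)×(3/7) = 3/49; P(X+Y=1) = (1/7)×(4/7) + (4/7)×(3/7) = 4/49 + 12/49 = 16/49; P(X+Y=2) = (4/7)×(4/7) + (2/7)×(3/7) = 16/49 + 6/49 = 22/49; P(X+Y=3) = (2/7)×(4/7) = 8/49. PMF: [3/49, 16/49, 22/49, 8/49] (sums to 1 ✓)

[3/49, 16/49, 22/49, 8/49]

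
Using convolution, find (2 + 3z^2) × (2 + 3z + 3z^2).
Ascending coefficients: a = [2, 0, 3], b = [2, 3, 3]. c[0] = 2×2 = 4; c[1] = 2×3 + 0×2 = 6; c[2] = 2×3 + 0×3 + 3×2 = 12; c[3] = 0×3 + 3×3 = 9; c[4] = 3×3 = 9. Result coefficients: [4, 6, 12, 9, 9] → 4 + 6z + 12z^2 + 9z^3 + 9z^4

4 + 6z + 12z^2 + 9z^3 + 9z^4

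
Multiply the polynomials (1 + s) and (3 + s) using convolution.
Ascending coefficients: a = [1, 1], b = [3, 1]. c[0] = 1×3 = 3; c[1] = 1×1 + 1×3 = 4; c[2] = 1×1 = 1. Result coefficients: [3, 4, 1] → 3 + 4s + s^2

3 + 4s + s^2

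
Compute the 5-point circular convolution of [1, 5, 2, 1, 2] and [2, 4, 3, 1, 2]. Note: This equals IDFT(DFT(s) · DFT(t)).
Either evaluate y[k] = Σ_j s[j]·t[(k-j) mod 5] directly, or use IDFT(DFT(s) · DFT(t)). y[0] = 1×2 + 5×2 + 2×1 + 1×3 + 2×4 = 25; y[1] = 1×4 + 5×2 + 2×2 + 1×1 + 2×3 = 25; y[2] = 1×3 + 5×4 + 2×2 + 1×2 + 2×1 = 31; y[3] = 1×1 + 5×3 + 2×4 + 1×2 + 2×2 = 30; y[4] = 1×2 + 5×1 + 2×3 + 1×4 + 2×2 = 21. Result: [25, 25, 31, 30, 21]

[25, 25, 31, 30, 21]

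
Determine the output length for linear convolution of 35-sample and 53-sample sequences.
Linear/full convolution length: m + n - 1 = 35 + 53 - 1 = 87

87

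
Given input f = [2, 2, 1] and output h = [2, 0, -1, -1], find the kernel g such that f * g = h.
Output length 4 = len(f) + len(g) - 1 ⇒ len(g) = 2. Solve g forward using g[k] = (h[k] - Σ_{i≥1} f[i]·g[k-i]) / f[0]: g[0] = h[0] / f[0] = 2 / 2 = 1; g[1] = (h[1] - 2×1) / f[0] = (0 - 2×1) / 2 = -1. So g = [1, -1]. Forward-check [2, 2, 1] * [1, -1]: h[0] = 2×1 = 2; h[1] = 2×-1 + 2×1 = 0; h[2] = 2×-1 + 1×1 = -1; h[3] = 1×-1 = -1 → [2, 0, -1, -1] ✓

[1, -1]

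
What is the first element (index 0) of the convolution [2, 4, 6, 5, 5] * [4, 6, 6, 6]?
Use y[k] = Σ_i a[i]·b[k-i] at k=0. y[0] = 2×4 = 8

8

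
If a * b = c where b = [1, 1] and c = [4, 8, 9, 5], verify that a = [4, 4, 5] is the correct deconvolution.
Forward-compute [4, 4, 5] * [1, 1]: c[0] = 4×1 = 4; c[1] = 4×1 + 4×1 = 8; c[2] = 4×1 + 5×1 = 9; c[3] = 5×1 = 5 → [4, 8, 9, 5]. Matches given c = [4, 8, 9, 5], so verified.

Verified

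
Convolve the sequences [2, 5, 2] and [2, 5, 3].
y[0] = 2×2 = 4; y[1] = 2×5 + 5×2 = 20; y[2] = 2×3 + 5×5 + 2×2 = 35; y[3] = 5×3 + 2×5 = 25; y[4] = 2×3 = 6

[4, 20, 35, 25, 6]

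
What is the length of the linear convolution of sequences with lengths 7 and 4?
Linear/full convolution length: m + n - 1 = 7 + 4 - 1 = 10

10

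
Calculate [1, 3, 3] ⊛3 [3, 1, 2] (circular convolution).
Use y[k] = Σ_j a[j]·b[(k-j) mod 3]. y[0] = 1×3 + 3×2 + 3×1 = 12; y[1] = 1×1 + 3×3 + 3×2 = 16; y[2] = 1×2 + 3×1 + 3×3 = 14. Result: [12, 16, 14]

[12, 16, 14]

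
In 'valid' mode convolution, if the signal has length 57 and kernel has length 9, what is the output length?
'Valid' mode counts only positions where the kernel fully overlaps the signal: m - n + 1 = 57 - 9 + 1 = 49

49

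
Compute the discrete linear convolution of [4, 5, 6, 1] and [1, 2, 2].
y[0] = 4×1 = 4; y[1] = 4×2 + 5×1 = 13; y[2] = 4×2 + 5×2 + 6×1 = 24; y[3] = 5×2 + 6×2 + 1×1 = 23; y[4] = 6×2 + 1×2 = 14; y[5] = 1×2 = 2

[4, 13, 24, 23, 14, 2]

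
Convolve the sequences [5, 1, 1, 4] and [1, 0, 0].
y[0] = 5×1 = 5; y[1] = 5×0 + 1×1 = 1; y[2] = 5×0 + 1×0 + 1×1 = 1; y[3] = 1×0 + 1×0 + 4×1 = 4; y[4] = 1×0 + 4×0 = 0; y[5] = 4×0 = 0

[5, 1, 1, 4, 0, 0]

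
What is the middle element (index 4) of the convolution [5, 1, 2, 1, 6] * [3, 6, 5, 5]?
Use y[k] = Σ_i a[i]·b[k-i] at k=4. y[4] = 1×5 + 2×5 + 1×6 + 6×3 = 39

39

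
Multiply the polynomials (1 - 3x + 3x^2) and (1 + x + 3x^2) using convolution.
Ascending coefficients: a = [1, -3, 3], b = [1, 1, 3]. c[0] = 1×1 = 1; c[1] = 1×1 + -3×1 = -2; c[2] = 1×3 + -3×1 + 3×1 = 3; c[3] = -3×3 + 3×1 = -6; c[4] = 3×3 = 9. Result coefficients: [1, -2, 3, -6, 9] → 1 - 2x + 3x^2 - 6x^3 + 9x^4

1 - 2x + 3x^2 - 6x^3 + 9x^4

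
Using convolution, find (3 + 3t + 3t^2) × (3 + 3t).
Ascending coefficients: a = [3, 3, 3], b = [3, 3]. c[0] = 3×3 = 9; c[1] = 3×3 + 3×3 = 18; c[2] = 3×3 + 3×3 = 18; c[3] = 3×3 = 9. Result coefficients: [9, 18, 18, 9] → 9 + 18t + 18t^2 + 9t^3

9 + 18t + 18t^2 + 9t^3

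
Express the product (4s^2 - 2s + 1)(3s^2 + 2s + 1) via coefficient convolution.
Ascending coefficients: a = [1, -2, 4], b = [1, 2, 3]. c[0] = 1×1 = 1; c[1] = 1×2 + -2×1 = 0; c[2] = 1×3 + -2×2 + 4×1 = 3; c[3] = -2×3 + 4×2 = 2; c[4] = 4×3 = 12. Result coefficients: [1, 0, 3, 2, 12] → 12s^4 + 2s^3 + 3s^2 + 1

12s^4 + 2s^3 + 3s^2 + 1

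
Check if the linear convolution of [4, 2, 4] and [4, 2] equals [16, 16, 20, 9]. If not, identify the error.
Recompute linear convolution of [4, 2, 4] and [4, 2]: y[0] = 4×4 = 16; y[1] = 4×2 + 2×4 = 16; y[2] = 2×2 + 4×4 = 20; y[3] = 4×2 = 8 → [16, 16, 20, 8]. Compare to given [16, 16, 20, 9]: they differ at index 3: given 9, correct 8, so answer: No

No. Error at index 3: given 9, correct 8.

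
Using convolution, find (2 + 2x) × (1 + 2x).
Ascending coefficients: a = [2, 2], b = [1, 2]. c[0] = 2×1 = 2; c[1] = 2×2 + 2×1 = 6; c[2] = 2×2 = 4. Result coefficients: [2, 6, 4] → 2 + 6x + 4x^2

2 + 6x + 4x^2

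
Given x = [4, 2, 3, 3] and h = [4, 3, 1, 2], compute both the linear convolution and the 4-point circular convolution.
Linear: y_lin[0] = 4×4 = 16; y_lin[1] = 4×3 + 2×4 = 20; y_lin[2] = 4×1 + 2×3 + 3×4 = 22; y_lin[3] = 4×2 + 2×1 + 3×3 + 3×4 = 31; y_lin[4] = 2×2 + 3×1 + 3×3 = 16; y_lin[5] = 3×2 + 3×1 = 9; y_lin[6] = 3×2 = 6 → [16, 20, 22, 31, 16, 9, 6]. Circular (length 4): y[0] = 4×4 + 2×2 + 3×1 + 3×3 = 32; y[1] = 4×3 + 2×4 + 3×2 + 3×1 = 29; y[2] = 4×1 + 2×3 + 3×4 + 3×2 = 28; y[3] = 4×2 + 2×1 + 3×3 + 3×4 = 31 → [32, 29, 28, 31]

Linear: [16, 20, 22, 31, 16, 9, 6], Circular: [32, 29, 28, 31]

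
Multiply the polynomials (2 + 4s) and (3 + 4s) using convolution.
Ascending coefficients: a = [2, 4], b = [3, 4]. c[0] = 2×3 = 6; c[1] = 2×4 + 4×3 = 20; c[2] = 4×4 = 16. Result coefficients: [6, 20, 16] → 6 + 20s + 16s^2

6 + 20s + 16s^2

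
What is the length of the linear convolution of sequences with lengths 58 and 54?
Linear/full convolution length: m + n - 1 = 58 + 54 - 1 = 111

111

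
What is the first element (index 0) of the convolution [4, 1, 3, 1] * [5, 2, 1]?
Use y[k] = Σ_i a[i]·b[k-i] at k=0. y[0] = 4×5 = 20

20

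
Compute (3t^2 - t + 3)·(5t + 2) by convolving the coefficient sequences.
Ascending coefficients: a = [3, -1, 3], b = [2, 5]. c[0] = 3×2 = 6; c[1] = 3×5 + -1×2 = 13; c[2] = -1×5 + 3×2 = 1; c[3] = 3×5 = 15. Result coefficients: [6, 13, 1, 15] → 15t^3 + t^2 + 13t + 6

15t^3 + t^2 + 13t + 6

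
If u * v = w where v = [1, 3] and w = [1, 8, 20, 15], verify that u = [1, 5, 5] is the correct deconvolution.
Forward-compute [1, 5, 5] * [1, 3]: w[0] = 1×1 = 1; w[1] = 1×3 + 5×1 = 8; w[2] = 5×3 + 5×1 = 20; w[3] = 5×3 = 15 → [1, 8, 20, 15]. Matches given w = [1, 8, 20, 15], so verified.

Verified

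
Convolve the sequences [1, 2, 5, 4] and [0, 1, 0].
y[0] = 1×0 = 0; y[1] = 1×1 + 2×0 = 1; y[2] = 1×0 + 2×1 + 5×0 = 2; y[3] = 2×0 + 5×1 + 4×0 = 5; y[4] = 5×0 + 4×1 = 4; y[5] = 4×0 = 0

[0, 1, 2, 5, 4, 0]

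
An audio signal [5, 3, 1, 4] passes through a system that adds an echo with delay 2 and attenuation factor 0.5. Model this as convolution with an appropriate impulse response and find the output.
Direct-path + delayed-attenuated-path model → impulse response h = [1, 0, 0.5] (1 at lag 0, 0.5 at lag 2). Output y[n] = x[n] + 0.5·x[n - 2] (with x[n] = 0 outside 0..3): y[0] = 5 + 0.5×0 = 5; y[1] = 3 + 0.5×0 = 3; y[2] = 1 + 0.5×5 = 3.5; y[3] = 4 + 0.5×3 = 5.5; y[4] = 0 + 0.5×1 = 0.5; y[5] = 0 + 0.5×4 = 2.0. So y = [5, 3, 3.5, 5.5, 0.5, 2.0]

[5, 3, 3.5, 5.5, 0.5, 2.0]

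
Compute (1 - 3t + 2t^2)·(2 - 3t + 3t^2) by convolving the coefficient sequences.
Ascending coefficients: a = [1, -3, 2], b = [2, -3, 3]. c[0] = 1×2 = 2; c[1] = 1×-3 + -3×2 = -9; c[2] = 1×3 + -3×-3 + 2×2 = 16; c[3] = -3×3 + 2×-3 = -15; c[4] = 2×3 = 6. Result coefficients: [2, -9, 16, -15, 6] → 2 - 9t + 16t^2 - 15t^3 + 6t^4

2 - 9t + 16t^2 - 15t^3 + 6t^4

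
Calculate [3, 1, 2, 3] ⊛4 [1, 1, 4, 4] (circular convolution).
Use y[k] = Σ_j u[j]·v[(k-j) mod 4]. y[0] = 3×1 + 1×4 + 2×4 + 3×1 = 18; y[1] = 3×1 + 1×1 + 2×4 + 3×4 = 24; y[2] = 3×4 + 1×1 + 2×1 + 3×4 = 27; y[3] = 3×4 + 1×4 + 2×1 + 3×1 = 21. Result: [18, 24, 27, 21]

[18, 24, 27, 21]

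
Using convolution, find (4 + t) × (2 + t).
Ascending coefficients: a = [4, 1], b = [2, 1]. c[0] = 4×2 = 8; c[1] = 4×1 + 1×2 = 6; c[2] = 1×1 = 1. Result coefficients: [8, 6, 1] → 8 + 6t + t^2

8 + 6t + t^2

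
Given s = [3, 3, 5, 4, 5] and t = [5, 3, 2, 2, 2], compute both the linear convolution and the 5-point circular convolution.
Linear: y_lin[0] = 3×5 = 15; y_lin[1] = 3×3 + 3×5 = 24; y_lin[2] = 3×2 + 3×3 + 5×5 = 40; y_lin[3] = 3×2 + 3×2 + 5×3 + 4×5 = 47; y_lin[4] = 3×2 + 3×2 + 5×2 + 4×3 + 5×5 = 59; y_lin[5] = 3×2 + 5×2 + 4×2 + 5×3 = 39; y_lin[6] = 5×2 + 4×2 + 5×2 = 28; y_lin[7] = 4×2 + 5×2 = 18; y_lin[8] = 5×2 = 10 → [15, 24, 40, 47, 59, 39, 28, 18, 10]. Circular (length 5): y[0] = 3×5 + 3×2 + 5×2 + 4×2 + 5×3 = 54; y[1] = 3×3 + 3×5 + 5×2 + 4×2 + 5×2 = 52; y[2] = 3×2 + 3×3 + 5×5 + 4×2 + 5×2 = 58; y[3] = 3×2 + 3×2 + 5×3 + 4×5 + 5×2 = 57; y[4] = 3×2 + 3×2 + 5×2 + 4×3 + 5×5 = 59 → [54, 52, 58, 57, 59]

Linear: [15, 24, 40, 47, 59, 39, 28, 18, 10], Circular: [54, 52, 58, 57, 59]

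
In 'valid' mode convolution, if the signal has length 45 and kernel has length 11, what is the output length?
'Valid' mode counts only positions where the kernel fully overlaps the signal: m - n + 1 = 45 - 11 + 1 = 35

35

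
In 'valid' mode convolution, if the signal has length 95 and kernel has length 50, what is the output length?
'Valid' mode counts only positions where the kernel fully overlaps the signal: m - n + 1 = 95 - 50 + 1 = 46

46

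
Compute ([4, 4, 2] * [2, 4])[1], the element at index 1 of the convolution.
Use y[k] = Σ_i a[i]·b[k-i] at k=1. y[1] = 4×4 + 4×2 = 24

24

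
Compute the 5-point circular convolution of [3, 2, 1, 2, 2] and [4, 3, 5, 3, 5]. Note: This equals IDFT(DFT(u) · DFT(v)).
Either evaluate y[k] = Σ_j u[j]·v[(k-j) mod 5] directly, or use IDFT(DFT(u) · DFT(v)). y[0] = 3×4 + 2×5 + 1×3 + 2×5 + 2×3 = 41; y[1] = 3×3 + 2×4 + 1×5 + 2×3 + 2×5 = 38; y[2] = 3×5 + 2×3 + 1×4 + 2×5 + 2×3 = 41; y[3] = 3×3 + 2×5 + 1×3 + 2×4 + 2×5 = 40; y[4] = 3×5 + 2×3 + 1×5 + 2×3 + 2×4 = 40. Result: [41, 38, 41, 40, 40]

[41, 38, 41, 40, 40]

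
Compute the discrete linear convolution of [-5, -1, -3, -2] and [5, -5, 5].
y[0] = -5×5 = -25; y[1] = -5×-5 + -1×5 = 20; y[2] = -5×5 + -1×-5 + -3×5 = -35; y[3] = -1×5 + -3×-5 + -2×5 = 0; y[4] = -3×5 + -2×-5 = -5; y[5] = -2×5 = -10

[-25, 20, -35, 0, -5, -10]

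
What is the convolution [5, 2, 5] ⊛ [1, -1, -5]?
y[0] = 5×1 = 5; y[1] = 5×-1 + 2×1 = -3; y[2] = 5×-5 + 2×-1 + 5×1 = -22; y[3] = 2×-5 + 5×-1 = -15; y[4] = 5×-5 = -25

[5, -3, -22, -15, -25]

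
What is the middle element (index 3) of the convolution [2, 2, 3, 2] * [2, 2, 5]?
Use y[k] = Σ_i a[i]·b[k-i] at k=3. y[3] = 2×5 + 3×2 + 2×2 = 20

20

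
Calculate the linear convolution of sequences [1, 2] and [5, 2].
y[0] = 1×5 = 5; y[1] = 1×2 + 2×5 = 12; y[2] = 2×2 = 4

[5, 12, 4]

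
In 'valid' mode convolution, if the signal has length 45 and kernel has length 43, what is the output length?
'Valid' mode counts only positions where the kernel fully overlaps the signal: m - n + 1 = 45 - 43 + 1 = 3

3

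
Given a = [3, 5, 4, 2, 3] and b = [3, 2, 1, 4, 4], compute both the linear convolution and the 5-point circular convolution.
Linear: y_lin[0] = 3×3 = 9; y_lin[1] = 3×2 + 5×3 = 21; y_lin[2] = 3×1 + 5×2 + 4×3 = 25; y_lin[3] = 3×4 + 5×1 + 4×2 + 2×3 = 31; y_lin[4] = 3×4 + 5×4 + 4×1 + 2×2 + 3×3 = 49; y_lin[5] = 5×4 + 4×4 + 2×1 + 3×2 = 44; y_lin[6] = 4×4 + 2×4 + 3×1 = 27; y_lin[7] = 2×4 + 3×4 = 20; y_lin[8] = 3×4 = 12 → [9, 21, 25, 31, 49, 44, 27, 20, 12]. Circular (length 5): y[0] = 3×3 + 5×4 + 4×4 + 2×1 + 3×2 = 53; y[1] = 3×2 + 5×3 + 4×4 + 2×4 + 3×1 = 48; y[2] = 3×1 + 5×2 + 4×3 + 2×4 + 3×4 = 45; y[3] = 3×4 + 5×1 + 4×2 + 2×3 + 3×4 = 43; y[4] = 3×4 + 5×4 + 4×1 + 2×2 + 3×3 = 49 → [53, 48, 45, 43, 49]

Linear: [9, 21, 25, 31, 49, 44, 27, 20, 12], Circular: [53, 48, 45, 43, 49]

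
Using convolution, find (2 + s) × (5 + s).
Ascending coefficients: a = [2, 1], b = [5, 1]. c[0] = 2×5 = 10; c[1] = 2×1 + 1×5 = 7; c[2] = 1×1 = 1. Result coefficients: [10, 7, 1] → 10 + 7s + s^2

10 + 7s + s^2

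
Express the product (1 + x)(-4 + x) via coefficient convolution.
Ascending coefficients: a = [1, 1], b = [-4, 1]. c[0] = 1×-4 = -4; c[1] = 1×1 + 1×-4 = -3; c[2] = 1×1 = 1. Result coefficients: [-4, -3, 1] → -4 - 3x + x^2

-4 - 3x + x^2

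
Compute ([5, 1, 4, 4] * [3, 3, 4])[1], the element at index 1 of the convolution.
Use y[k] = Σ_i a[i]·b[k-i] at k=1. y[1] = 5×3 + 1×3 = 18

18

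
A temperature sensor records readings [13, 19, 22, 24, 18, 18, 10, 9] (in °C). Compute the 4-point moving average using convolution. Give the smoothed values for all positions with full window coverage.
4-point moving average kernel = [1, 1, 1, 1]. Apply in 'valid' mode (full window coverage): avg[0] = (13 + 19 + 22 + 24) / 4 = 19.5; avg[1] = (19 + 22 + 24 + 18) / 4 = 20.75; avg[2] = (22 + 24 + 18 + 18) / 4 = 20.5; avg[3] = (24 + 18 + 18 + 10) / 4 = 17.5; avg[4] = (18 + 18 + 10 + 9) / 4 = 13.75. Smoothed values: [19.5, 20.75, 20.5, 17.5, 13.75]

[19.5, 20.75, 20.5, 17.5, 13.75]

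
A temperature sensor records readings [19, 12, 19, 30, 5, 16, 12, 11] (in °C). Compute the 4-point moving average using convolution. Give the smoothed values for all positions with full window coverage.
4-point moving average kernel = [1, 1, 1, 1]. Apply in 'valid' mode (full window coverage): avg[0] = (19 + 12 + 19 + 30) / 4 = 20.0; avg[1] = (12 + 19 + 30 + 5) / 4 = 16.5; avg[2] = (19 + 30 + 5 + 16) / 4 = 17.5; avg[3] = (30 + 5 + 16 + 12) / 4 = 15.75; avg[4] = (5 + 16 + 12 + 11) / 4 = 11.0. Smoothed values: [20.0, 16.5, 17.5, 15.75, 11.0]

[20.0, 16.5, 17.5, 15.75, 11.0]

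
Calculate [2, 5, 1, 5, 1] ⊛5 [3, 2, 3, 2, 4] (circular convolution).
Use y[k] = Σ_j f[j]·g[(k-j) mod 5]. y[0] = 2×3 + 5×4 + 1×2 + 5×3 + 1×2 = 45; y[1] = 2×2 + 5×3 + 1×4 + 5×2 + 1×3 = 36; y[2] = 2×3 + 5×2 + 1×3 + 5×4 + 1×2 = 41; y[3] = 2×2 + 5×3 + 1×2 + 5×3 + 1×4 = 40; y[4] = 2×4 + 5×2 + 1×3 + 5×2 + 1×3 = 34. Result: [45, 36, 41, 40, 34]

[45, 36, 41, 40, 34]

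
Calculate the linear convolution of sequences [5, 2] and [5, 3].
y[0] = 5×5 = 25; y[1] = 5×3 + 2×5 = 25; y[2] = 2×3 = 6

[25, 25, 6]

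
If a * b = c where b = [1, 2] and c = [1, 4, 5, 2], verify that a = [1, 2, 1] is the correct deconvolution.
Forward-compute [1, 2, 1] * [1, 2]: c[0] = 1×1 = 1; c[1] = 1×2 + 2×1 = 4; c[2] = 2×2 + 1×1 = 5; c[3] = 1×2 = 2 → [1, 4, 5, 2]. Matches given c = [1, 4, 5, 2], so verified.

Verified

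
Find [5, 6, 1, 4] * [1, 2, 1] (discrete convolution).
y[0] = 5×1 = 5; y[1] = 5×2 + 6×1 = 16; y[2] = 5×1 + 6×2 + 1×1 = 18; y[3] = 6×1 + 1×2 + 4×1 = 12; y[4] = 1×1 + 4×2 = 9; y[5] = 4×1 = 4

[5, 16, 18, 12, 9, 4]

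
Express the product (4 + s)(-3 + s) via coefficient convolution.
Ascending coefficients: a = [4, 1], b = [-3, 1]. c[0] = 4×-3 = -12; c[1] = 4×1 + 1×-3 = 1; c[2] = 1×1 = 1. Result coefficients: [-12, 1, 1] → -12 + s + s^2

-12 + s + s^2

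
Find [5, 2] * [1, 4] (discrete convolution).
y[0] = 5×1 = 5; y[1] = 5×4 + 2×1 = 22; y[2] = 2×4 = 8

[5, 22, 8]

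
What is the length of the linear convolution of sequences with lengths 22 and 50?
Linear/full convolution length: m + n - 1 = 22 + 50 - 1 = 71

71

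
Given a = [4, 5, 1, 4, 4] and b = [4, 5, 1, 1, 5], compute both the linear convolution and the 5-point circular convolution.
Linear: y_lin[0] = 4×4 = 16; y_lin[1] = 4×5 + 5×4 = 40; y_lin[2] = 4×1 + 5×5 + 1×4 = 33; y_lin[3] = 4×1 + 5×1 + 1×5 + 4×4 = 30; y_lin[4] = 4×5 + 5×1 + 1×1 + 4×5 + 4×4 = 62; y_lin[5] = 5×5 + 1×1 + 4×1 + 4×5 = 50; y_lin[6] = 1×5 + 4×1 + 4×1 = 13; y_lin[7] = 4×5 + 4×1 = 24; y_lin[8] = 4×5 = 20 → [16, 40, 33, 30, 62, 50, 13, 24, 20]. Circular (length 5): y[0] = 4×4 + 5×5 + 1×1 + 4×1 + 4×5 = 66; y[1] = 4×5 + 5×4 + 1×5 + 4×1 + 4×1 = 53; y[2] = 4×1 + 5×5 + 1×4 + 4×5 + 4×1 = 57; y[3] = 4×1 + 5×1 + 1×5 + 4×4 + 4×5 = 50; y[4] = 4×5 + 5×1 + 1×1 + 4×5 + 4×4 = 62 → [66, 53, 57, 50, 62]

Linear: [16, 40, 33, 30, 62, 50, 13, 24, 20], Circular: [66, 53, 57, 50, 62]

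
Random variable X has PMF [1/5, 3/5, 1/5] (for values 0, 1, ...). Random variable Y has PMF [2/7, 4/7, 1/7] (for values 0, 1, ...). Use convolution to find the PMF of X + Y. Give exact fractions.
P(X+Y=k) = Σ_i P(X=i)·P(Y=k-i) — a convolution of [1/5, 3/5, 1/5] and [2/7, 4/7, 1/7]. P(X+Y=0) = (1/5)×(2/7) = 2/35; P(X+Y=1) = (1/5)×(4/7) + (3/5)×(2/7) = 4/35 + 6/35 = 2/7; P(X+Y=2) = (1/5)×(1/7) + (3/5)×(4/7) + (1/5)×(2/7) = 1/35 + 12/35 + 2/35 = 3/7; P(X+Y=3) = (3/5)×(1/7) + (1/5)×(4/7) = 3/35 + 4/35 = 1/5; P(X+Y=4) = (1/5)×(1/7) = 1/35. PMF: [2/35, 2/7, 3/7, 1/5, 1/35] (sums to 1 ✓)

[2/35, 2/7, 3/7, 1/5, 1/35]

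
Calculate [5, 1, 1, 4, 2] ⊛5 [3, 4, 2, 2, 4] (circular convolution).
Use y[k] = Σ_j f[j]·g[(k-j) mod 5]. y[0] = 5×3 + 1×4 + 1×2 + 4×2 + 2×4 = 37; y[1] = 5×4 + 1×3 + 1×4 + 4×2 + 2×2 = 39; y[2] = 5×2 + 1×4 + 1×3 + 4×4 + 2×2 = 37; y[3] = 5×2 + 1×2 + 1×4 + 4×3 + 2×4 = 36; y[4] = 5×4 + 1×2 + 1×2 + 4×4 + 2×3 = 46. Result: [37, 39, 37, 36, 46]

[37, 39, 37, 36, 46]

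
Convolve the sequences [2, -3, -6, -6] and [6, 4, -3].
y[0] = 2×6 = 12; y[1] = 2×4 + -3×6 = -10; y[2] = 2×-3 + -3×4 + -6×6 = -54; y[3] = -3×-3 + -6×4 + -6×6 = -51; y[4] = -6×-3 + -6×4 = -6; y[5] = -6×-3 = 18

[12, -10, -54, -51, -6, 18]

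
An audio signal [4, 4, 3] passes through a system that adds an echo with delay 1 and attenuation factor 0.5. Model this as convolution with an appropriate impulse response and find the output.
Direct-path + delayed-attenuated-path model → impulse response h = [1, 0.5] (1 at lag 0, 0.5 at lag 1). Output y[n] = x[n] + 0.5·x[n - 1] (with x[n] = 0 outside 0..2): y[0] = 4 + 0.5×0 = 4; y[1] = 4 + 0.5×4 = 6.0; y[2] = 3 + 0.5×4 = 5.0; y[3] = 0 + 0.5×3 = 1.5. So y = [4, 6.0, 5.0, 1.5]

[4, 6.0, 5.0, 1.5]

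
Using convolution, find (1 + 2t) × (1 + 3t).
Ascending coefficients: a = [1, 2], b = [1, 3]. c[0] = 1×1 = 1; c[1] = 1×3 + 2×1 = 5; c[2] = 2×3 = 6. Result coefficients: [1, 5, 6] → 1 + 5t + 6t^2

1 + 5t + 6t^2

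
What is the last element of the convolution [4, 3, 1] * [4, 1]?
Use y[k] = Σ_i a[i]·b[k-i] at k=3. y[3] = 1×1 = 1

1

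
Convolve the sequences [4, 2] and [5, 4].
y[0] = 4×5 = 20; y[1] = 4×4 + 2×5 = 26; y[2] = 2×4 = 8

[20, 26, 8]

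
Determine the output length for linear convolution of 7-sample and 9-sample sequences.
Linear/full convolution length: m + n - 1 = 7 + 9 - 1 = 15

15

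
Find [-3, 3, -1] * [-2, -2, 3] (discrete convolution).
y[0] = -3×-2 = 6; y[1] = -3×-2 + 3×-2 = 0; y[2] = -3×3 + 3×-2 + -1×-2 = -13; y[3] = 3×3 + -1×-2 = 11; y[4] = -1×3 = -3

[6, 0, -13, 11, -3]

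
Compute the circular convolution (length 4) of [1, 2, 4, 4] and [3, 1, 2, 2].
Use y[k] = Σ_j x[j]·h[(k-j) mod 4]. y[0] = 1×3 + 2×2 + 4×2 + 4×1 = 19; y[1] = 1×1 + 2×3 + 4×2 + 4×2 = 23; y[2] = 1×2 + 2×1 + 4×3 + 4×2 = 24; y[3] = 1×2 + 2×2 + 4×1 + 4×3 = 22. Result: [19, 23, 24, 22]

[19, 23, 24, 22]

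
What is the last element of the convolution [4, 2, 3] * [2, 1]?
Use y[k] = Σ_i a[i]·b[k-i] at k=3. y[3] = 3×1 = 3

3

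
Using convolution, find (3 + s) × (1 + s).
Ascending coefficients: a = [3, 1], b = [1, 1]. c[0] = 3×1 = 3; c[1] = 3×1 + 1×1 = 4; c[2] = 1×1 = 1. Result coefficients: [3, 4, 1] → 3 + 4s + s^2

3 + 4s + s^2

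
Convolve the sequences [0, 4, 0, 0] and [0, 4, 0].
y[0] = 0×0 = 0; y[1] = 0×4 + 4×0 = 0; y[2] = 0×0 + 4×4 + 0×0 = 16; y[3] = 4×0 + 0×4 + 0×0 = 0; y[4] = 0×0 + 0×4 = 0; y[5] = 0×0 = 0

[0, 0, 16, 0, 0, 0]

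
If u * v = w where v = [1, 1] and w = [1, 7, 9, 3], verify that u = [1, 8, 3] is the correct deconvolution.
Forward-compute [1, 8, 3] * [1, 1]: w[0] = 1×1 = 1; w[1] = 1×1 + 8×1 = 9; w[2] = 8×1 + 3×1 = 11; w[3] = 3×1 = 3 → [1, 9, 11, 3]. Does not match given w = [1, 7, 9, 3].

Not verified. [1, 8, 3] * [1, 1] = [1, 9, 11, 3], which differs from [1, 7, 9, 3] at index 1.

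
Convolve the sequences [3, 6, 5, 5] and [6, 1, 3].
y[0] = 3×6 = 18; y[1] = 3×1 + 6×6 = 39; y[2] = 3×3 + 6×1 + 5×6 = 45; y[3] = 6×3 + 5×1 + 5×6 = 53; y[4] = 5×3 + 5×1 = 20; y[5] = 5×3 = 15

[18, 39, 45, 53, 20, 15]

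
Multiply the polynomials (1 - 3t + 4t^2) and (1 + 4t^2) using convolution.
Ascending coefficients: a = [1, -3, 4], b = [1, 0, 4]. c[0] = 1×1 = 1; c[1] = 1×0 + -3×1 = -3; c[2] = 1×4 + -3×0 + 4×1 = 8; c[3] = -3×4 + 4×0 = -12; c[4] = 4×4 = 16. Result coefficients: [1, -3, 8, -12, 16] → 1 - 3t + 8t^2 - 12t^3 + 16t^4

1 - 3t + 8t^2 - 12t^3 + 16t^4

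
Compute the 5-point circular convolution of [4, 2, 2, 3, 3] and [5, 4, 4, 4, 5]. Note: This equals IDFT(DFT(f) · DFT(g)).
Either evaluate y[k] = Σ_j f[j]·g[(k-j) mod 5] directly, or use IDFT(DFT(f) · DFT(g)). y[0] = 4×5 + 2×5 + 2×4 + 3×4 + 3×4 = 62; y[1] = 4×4 + 2×5 + 2×5 + 3×4 + 3×4 = 60; y[2] = 4×4 + 2×4 + 2×5 + 3×5 + 3×4 = 61; y[3] = 4×4 + 2×4 + 2×4 + 3×5 + 3×5 = 62; y[4] = 4×5 + 2×4 + 2×4 + 3×4 + 3×5 = 63. Result: [62, 60, 61, 62, 63]

[62, 60, 61, 62, 63]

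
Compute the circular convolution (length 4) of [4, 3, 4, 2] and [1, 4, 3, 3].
Use y[k] = Σ_j a[j]·b[(k-j) mod 4]. y[0] = 4×1 + 3×3 + 4×3 + 2×4 = 33; y[1] = 4×4 + 3×1 + 4×3 + 2×3 = 37; y[2] = 4×3 + 3×4 + 4×1 + 2×3 = 34; y[3] = 4×3 + 3×3 + 4×4 + 2×1 = 39. Result: [33, 37, 34, 39]

[33, 37, 34, 39]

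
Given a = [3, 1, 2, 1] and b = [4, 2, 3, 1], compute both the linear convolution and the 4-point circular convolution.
Linear: y_lin[0] = 3×4 = 12; y_lin[1] = 3×2 + 1×4 = 10; y_lin[2] = 3×3 + 1×2 + 2×4 = 19; y_lin[3] = 3×1 + 1×3 + 2×2 + 1×4 = 14; y_lin[4] = 1×1 + 2×3 + 1×2 = 9; y_lin[5] = 2×1 + 1×3 = 5; y_lin[6] = 1×1 = 1 → [12, 10, 19, 14, 9, 5, 1]. Circular (length 4): y[0] = 3×4 + 1×1 + 2×3 + 1×2 = 21; y[1] = 3×2 + 1×4 + 2×1 + 1×3 = 15; y[2] = 3×3 + 1×2 + 2×4 + 1×1 = 20; y[3] = 3×1 + 1×3 + 2×2 + 1×4 = 14 → [21, 15, 20, 14]

Linear: [12, 10, 19, 14, 9, 5, 1], Circular: [21, 15, 20, 14]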